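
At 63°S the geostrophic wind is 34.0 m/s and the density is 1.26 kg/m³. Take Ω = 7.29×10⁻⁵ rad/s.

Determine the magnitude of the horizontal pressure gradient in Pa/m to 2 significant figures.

Coriolis parameter at 63°S:
f = 2Ω sin φ = 2 × 7.29×10⁻⁵ × sin 63° = 1.30×10⁻⁴ s⁻¹
Geostrophic balance rearranged: |∂P/∂n| = f ρ V_g
|∂P/∂n| = 1.30×10⁻⁴ × 1.26 × 34.0 = 5.57×10⁻³ Pa/m

5.6×10⁻³ Pa/m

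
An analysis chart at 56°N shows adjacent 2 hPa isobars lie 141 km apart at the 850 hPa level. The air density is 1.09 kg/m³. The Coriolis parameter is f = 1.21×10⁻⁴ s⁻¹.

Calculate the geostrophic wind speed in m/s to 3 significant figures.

Pressure gradient: |∂P/∂n| = 200 Pa / 141000 m = 1.42×10⁻³ Pa/m
Geostrophic balance (pressure-gradient force = Coriolis force):
V_g = (1/(fρ)) |∂P/∂n| = 1.42×10⁻³ / (1.21×10⁻⁴ × 1.09) = 10.8 m/s

10.8 m/s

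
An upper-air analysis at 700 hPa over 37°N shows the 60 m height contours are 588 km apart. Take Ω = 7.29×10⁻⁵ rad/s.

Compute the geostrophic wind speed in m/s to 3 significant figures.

Coriolis parameter at 37°N:
f = 2Ω sin φ = 2 × 7.29×10⁻⁵ × sin 37° = 8.77×10⁻⁵ s⁻¹
Height gradient: |∂Z/∂n| = 60 m / 588000 m = 1.02×10⁻⁴
On a pressure surface, geostrophic balance gives V_g = (g/f)|∂Z/∂n|:
V_g = 9.81 × 1.02×10⁻⁴ / 8.77×10⁻⁵ = 11.4 m/s

11.4 m/s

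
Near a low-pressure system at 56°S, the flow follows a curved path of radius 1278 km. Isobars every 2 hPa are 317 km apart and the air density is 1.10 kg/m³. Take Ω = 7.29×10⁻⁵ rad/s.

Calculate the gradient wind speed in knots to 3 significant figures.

8.96 knots

Coriolis parameter at 56°S:
f = 2Ω sin φ = 2 × 7.29×10⁻⁵ × sin 56° = 1.21×10⁻⁴ s⁻¹
Pressure gradient: |∂P/∂n| = 200 Pa / 317000 m = 6.31×10⁻⁴ Pa/m
Geostrophic speed: V_g = |∂P/∂n|/(fρ) = 6.31×10⁻⁴/(1.21×10⁻⁴ × 1.10) = 4.75 m/s
Around a low, centrifugal force acts outward with Coriolis, so pressure-gradient force balances both:
(1/ρ)|∂P/∂n| = fV + V²/R  →  V² + fR·V − fR·V_g = 0
With fR = 1.21×10⁻⁴ × 1278×10³ m = 154 m/s:
V = [−fR + √((fR)² + 4 fR V_g)]/2 = [−154 + √(154² + 4×154×4.75)]/2 = 4.61 m/s
Subgeostrophic (V < V_g = 4.75 m/s), as expected around a low.
Converting: 4.61 m/s × 1.944 = 8.96 knots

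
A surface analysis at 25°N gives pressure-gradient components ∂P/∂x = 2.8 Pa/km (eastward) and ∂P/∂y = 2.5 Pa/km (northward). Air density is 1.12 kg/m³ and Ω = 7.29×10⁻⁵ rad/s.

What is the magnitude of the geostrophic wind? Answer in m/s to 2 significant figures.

54 m/s

Coriolis parameter at 25°N:
f = 2Ω sin φ = 2 × 7.29×10⁻⁵ × sin 25° = 6.16×10⁻⁵ s⁻¹
Component geostrophic relations (x east, y north):
u_g = −(1/(fρ)) ∂P/∂y,  v_g = (1/(fρ)) ∂P/∂x
u_g = −(2.5×10⁻³)/(6.16×10⁻⁵ × 1.12) = −36.2 m/s;  v_g = (2.8×10⁻³)/(6.16×10⁻⁵ × 1.12) = 40.6 m/s
|V_g| = √(u_g² + v_g²) = 54.4 m/s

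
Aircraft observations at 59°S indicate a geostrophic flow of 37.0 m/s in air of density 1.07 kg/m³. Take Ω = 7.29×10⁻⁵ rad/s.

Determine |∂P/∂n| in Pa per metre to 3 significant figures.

Coriolis parameter at 59°S:
f = 2Ω sin φ = 2 × 7.29×10⁻⁵ × sin 59° = 1.25×10⁻⁴ s⁻¹
Geostrophic balance rearranged: |∂P/∂n| = f ρ V_g
|∂P/∂n| = 1.25×10⁻⁴ × 1.07 × 37.0 = 4.95×10⁻³ Pa/m

4.95×10⁻³ Pa/m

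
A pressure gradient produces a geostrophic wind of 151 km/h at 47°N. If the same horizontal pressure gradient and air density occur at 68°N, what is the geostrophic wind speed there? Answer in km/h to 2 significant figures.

With the same pressure gradient and density, V_g ∝ 1/f ∝ 1/sin φ.
V₂ = V₁ · sin φ₁ / sin φ₂ = 151 × sin 47° / sin 68°
V₂ = 151 × 0.7314/0.9272 = 120 km/h

120 km/h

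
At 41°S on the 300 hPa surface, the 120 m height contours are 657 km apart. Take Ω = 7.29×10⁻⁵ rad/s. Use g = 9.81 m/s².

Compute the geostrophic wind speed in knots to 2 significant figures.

36 knots

Coriolis parameter at 41°S:
f = 2Ω sin φ = 2 × 7.29×10⁻⁵ × sin 41° = 9.57×10⁻⁵ s⁻¹
Height gradient: |∂Z/∂n| = 120 m / 657000 m = 1.83×10⁻⁴
On a pressure surface, geostrophic balance gives V_g = (g/f)|∂Z/∂n|:
V_g = 9.81 × 1.83×10⁻⁴ / 9.57×10⁻⁵ = 18.7 m/s
Converting: 18.7 m/s × 1.944 = 36 knots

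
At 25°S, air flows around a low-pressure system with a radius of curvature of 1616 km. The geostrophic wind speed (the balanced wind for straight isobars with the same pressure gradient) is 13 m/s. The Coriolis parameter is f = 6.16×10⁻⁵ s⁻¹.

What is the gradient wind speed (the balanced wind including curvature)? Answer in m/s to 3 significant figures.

11.6 m/s

Around a low, centrifugal force acts outward with Coriolis, so pressure-gradient force balances both:
(1/ρ)|∂P/∂n| = fV + V²/R  →  V² + fR·V − fR·V_g = 0
With fR = 6.16×10⁻⁵ × 1616×10³ m = 99.5 m/s:
V = [−fR + √((fR)² + 4 fR V_g)]/2 = [−99.5 + √(99.5² + 4×99.5×13)]/2 = 11.6 m/s
Subgeostrophic (V < V_g = 13 m/s), as expected around a low.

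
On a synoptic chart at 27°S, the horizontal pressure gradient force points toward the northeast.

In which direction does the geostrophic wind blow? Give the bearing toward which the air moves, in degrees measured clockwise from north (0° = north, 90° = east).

The pressure-gradient force points toward the northeast (bearing 045°).
Geostrophic balance: in the Southern Hemisphere the Coriolis force deflects motion to the left, so the geostrophic wind blows 90° to the left of the pressure-gradient force (low pressure on the right).
Rotating 045° by 90° counterclockwise gives 315° — the wind blows toward the northwest.

315°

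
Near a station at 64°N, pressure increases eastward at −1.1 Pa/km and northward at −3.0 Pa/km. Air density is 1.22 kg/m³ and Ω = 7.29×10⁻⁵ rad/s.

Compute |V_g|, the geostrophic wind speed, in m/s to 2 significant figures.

Coriolis parameter at 64°N:
f = 2Ω sin φ = 2 × 7.29×10⁻⁵ × sin 64° = 1.31×10⁻⁴ s⁻¹
Component geostrophic relations (x east, y north):
u_g = −(1/(fρ)) ∂P/∂y,  v_g = (1/(fρ)) ∂P/∂x
u_g = −(−3.0×10⁻³)/(1.31×10⁻⁴ × 1.22) = 18.8 m/s;  v_g = (−1.1×10⁻³)/(1.31×10⁻⁴ × 1.22) = −6.88 m/s
|V_g| = √(u_g² + v_g²) = 20.0 m/s

20 m/s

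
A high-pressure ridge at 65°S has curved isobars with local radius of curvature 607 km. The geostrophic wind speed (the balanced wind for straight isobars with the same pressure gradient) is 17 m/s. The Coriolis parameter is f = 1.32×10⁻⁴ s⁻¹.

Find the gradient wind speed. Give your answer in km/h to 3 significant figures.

Around a high, pressure-gradient force acts outward with centrifugal, so Coriolis balances both:
fV = (1/ρ)|∂P/∂n| + V²/R  →  V² − fR·V + fR·V_g = 0
With fR = 1.32×10⁻⁴ × 607×10³ m = 80.1 m/s:
V = [fR − √((fR)² − 4 fR V_g)]/2 = [80.1 − √(80.1² − 4×80.1×17)]/2 = 24.5 m/s
Supergeostrophic (V > V_g = 17 m/s), as expected around a high.
Converting: 24.5 m/s × 3.6 = 88.1 km/h

88.1 km/h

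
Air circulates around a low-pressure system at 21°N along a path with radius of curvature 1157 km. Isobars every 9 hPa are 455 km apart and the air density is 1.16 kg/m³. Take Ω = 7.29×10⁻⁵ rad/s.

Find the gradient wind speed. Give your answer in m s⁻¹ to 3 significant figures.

23.5 m s⁻¹

Coriolis parameter at 21°N:
f = 2Ω sin φ = 2 × 7.29×10⁻⁵ × sin 21° = 5.23×10⁻⁵ s⁻¹
Pressure gradient: |∂P/∂n| = 900 Pa / 455000 m = 1.98×10⁻³ Pa/m
Geostrophic speed: V_g = |∂P/∂n|/(fρ) = 1.98×10⁻³/(5.23×10⁻⁵ × 1.16) = 32.6 m/s
Around a low, centrifugal force acts outward with Coriolis, so pressure-gradient force balances both:
(1/ρ)|∂P/∂n| = fV + V²/R  →  V² + fR·V − fR·V_g = 0
With fR = 5.23×10⁻⁵ × 1157×10³ m = 60.5 m/s:
V = [−fR + √((fR)² + 4 fR V_g)]/2 = [−60.5 + √(60.5² + 4×60.5×32.6)]/2 = 23.5 m/s
Subgeostrophic (V < V_g = 32.6 m/s), as expected around a low.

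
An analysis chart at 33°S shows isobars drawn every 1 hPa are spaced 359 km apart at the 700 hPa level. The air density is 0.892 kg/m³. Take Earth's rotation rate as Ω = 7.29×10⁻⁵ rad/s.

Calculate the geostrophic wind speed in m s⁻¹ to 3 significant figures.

3.93 m s⁻¹

Coriolis parameter at 33°S:
f = 2Ω sin φ = 2 × 7.29×10⁻⁵ × sin 33° = 7.94×10⁻⁵ s⁻¹
Pressure gradient: |∂P/∂n| = 100 Pa / 359000 m = 2.79×10⁻⁴ Pa/m
Geostrophic balance (pressure-gradient force = Coriolis force):
V_g = (1/(fρ)) |∂P/∂n| = 2.79×10⁻⁴ / (7.94×10⁻⁵ × 0.892) = 3.93 m/s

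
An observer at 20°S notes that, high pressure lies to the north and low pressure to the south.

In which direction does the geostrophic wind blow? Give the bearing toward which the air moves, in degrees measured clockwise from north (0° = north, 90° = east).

090°

The pressure-gradient force points toward the south (bearing 180°).
Geostrophic balance: in the Southern Hemisphere the Coriolis force deflects motion to the left, so the geostrophic wind blows 90° to the left of the pressure-gradient force (low pressure on the right).
Rotating 180° by 90° counterclockwise gives 090° — the wind blows toward the east.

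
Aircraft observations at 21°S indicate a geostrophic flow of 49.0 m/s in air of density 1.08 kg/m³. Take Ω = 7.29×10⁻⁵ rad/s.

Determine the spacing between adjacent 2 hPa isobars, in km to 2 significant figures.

72 km

Coriolis parameter at 21°S:
f = 2Ω sin φ = 2 × 7.29×10⁻⁵ × sin 21° = 5.23×10⁻⁵ s⁻¹
Geostrophic balance rearranged: |∂P/∂n| = f ρ V_g
|∂P/∂n| = 5.23×10⁻⁵ × 1.08 × 49.0 = 2.77×10⁻³ Pa/m
Isobar spacing: Δn = ΔP/|∂P/∂n| = 200 Pa / 2.77×10⁻³ Pa/m = 72331 m ≈ 72 km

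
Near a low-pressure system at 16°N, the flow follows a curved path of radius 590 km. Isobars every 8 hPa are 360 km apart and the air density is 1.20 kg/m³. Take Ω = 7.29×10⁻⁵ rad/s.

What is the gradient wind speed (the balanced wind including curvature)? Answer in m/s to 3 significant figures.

Coriolis parameter at 16°N:
f = 2Ω sin φ = 2 × 7.29×10⁻⁵ × sin 16° = 4.02×10⁻⁵ s⁻¹
Pressure gradient: |∂P/∂n| = 800 Pa / 360000 m = 2.22×10⁻³ Pa/m
Geostrophic speed: V_g = |∂P/∂n|/(fρ) = 2.22×10⁻³/(4.02×10⁻⁵ × 1.20) = 46.1 m/s
Around a low, centrifugal force acts outward with Coriolis, so pressure-gradient force balances both:
(1/ρ)|∂P/∂n| = fV + V²/R  →  V² + fR·V − fR·V_g = 0
With fR = 4.02×10⁻⁵ × 590×10³ m = 23.7 m/s:
V = [−fR + √((fR)² + 4 fR V_g)]/2 = [−23.7 + √(23.7² + 4×23.7×46.1)]/2 = 23.3 m/s
Subgeostrophic (V < V_g = 46.1 m/s), as expected around a low.

23.3 m/s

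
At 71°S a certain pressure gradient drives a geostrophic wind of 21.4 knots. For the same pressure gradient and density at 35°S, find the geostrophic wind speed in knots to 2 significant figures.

35 knots

With the same pressure gradient and density, V_g ∝ 1/f ∝ 1/sin φ.
V₂ = V₁ · sin φ₁ / sin φ₂ = 21.4 × sin 71° / sin 35°
V₂ = 21.4 × 0.9455/0.5736 = 35 knots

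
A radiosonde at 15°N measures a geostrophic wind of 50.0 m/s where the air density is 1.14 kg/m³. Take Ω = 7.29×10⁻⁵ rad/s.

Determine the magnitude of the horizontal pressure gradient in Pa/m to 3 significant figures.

Coriolis parameter at 15°N:
f = 2Ω sin φ = 2 × 7.29×10⁻⁵ × sin 15° = 3.77×10⁻⁵ s⁻¹
Geostrophic balance rearranged: |∂P/∂n| = f ρ V_g
|∂P/∂n| = 3.77×10⁻⁵ × 1.14 × 50.0 = 2.15×10⁻³ Pa/m

2.15×10⁻³ Pa/m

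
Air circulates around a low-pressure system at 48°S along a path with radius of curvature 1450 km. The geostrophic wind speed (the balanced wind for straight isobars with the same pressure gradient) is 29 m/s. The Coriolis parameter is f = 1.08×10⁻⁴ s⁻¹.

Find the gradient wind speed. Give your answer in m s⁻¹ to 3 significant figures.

Around a low, centrifugal force acts outward with Coriolis, so pressure-gradient force balances both:
(1/ρ)|∂P/∂n| = fV + V²/R  →  V² + fR·V − fR·V_g = 0
With fR = 1.08×10⁻⁴ × 1450×10³ m = 157 m/s:
V = [−fR + √((fR)² + 4 fR V_g)]/2 = [−157 + √(157² + 4×157×29)]/2 = 25 m/s
Subgeostrophic (V < V_g = 29 m/s), as expected around a low.

25.0 m s⁻¹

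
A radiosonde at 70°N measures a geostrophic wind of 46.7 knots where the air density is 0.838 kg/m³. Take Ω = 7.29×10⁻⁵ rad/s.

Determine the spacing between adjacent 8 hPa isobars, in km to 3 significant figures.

Coriolis parameter at 70°N:
f = 2Ω sin φ = 2 × 7.29×10⁻⁵ × sin 70° = 1.37×10⁻⁴ s⁻¹
Wind speed in SI: 46.7 knots = 24.0 m/s
Geostrophic balance rearranged: |∂P/∂n| = f ρ V_g
|∂P/∂n| = 1.37×10⁻⁴ × 0.838 × 24.0 = 2.76×10⁻³ Pa/m
Isobar spacing: Δn = ΔP/|∂P/∂n| = 800 Pa / 2.76×10⁻³ Pa/m = 290033 m ≈ 290 km

290 km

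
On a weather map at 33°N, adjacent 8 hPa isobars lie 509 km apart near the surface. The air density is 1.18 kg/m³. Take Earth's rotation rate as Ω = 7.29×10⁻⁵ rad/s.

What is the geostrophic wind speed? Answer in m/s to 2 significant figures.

17 m/s

Coriolis parameter at 33°N:
f = 2Ω sin φ = 2 × 7.29×10⁻⁵ × sin 33° = 7.94×10⁻⁵ s⁻¹
Pressure gradient: |∂P/∂n| = 800 Pa / 509000 m = 1.57×10⁻³ Pa/m
Geostrophic balance (pressure-gradient force = Coriolis force):
V_g = (1/(fρ)) |∂P/∂n| = 1.57×10⁻³ / (7.94×10⁻⁵ × 1.18) = 16.8 m/s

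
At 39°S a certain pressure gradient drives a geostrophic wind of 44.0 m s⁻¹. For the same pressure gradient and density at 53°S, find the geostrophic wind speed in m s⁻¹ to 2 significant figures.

35 m s⁻¹

With the same pressure gradient and density, V_g ∝ 1/f ∝ 1/sin φ.
V₂ = V₁ · sin φ₁ / sin φ₂ = 44.0 × sin 39° / sin 53°
V₂ = 44.0 × 0.6293/0.7986 = 35 m s⁻¹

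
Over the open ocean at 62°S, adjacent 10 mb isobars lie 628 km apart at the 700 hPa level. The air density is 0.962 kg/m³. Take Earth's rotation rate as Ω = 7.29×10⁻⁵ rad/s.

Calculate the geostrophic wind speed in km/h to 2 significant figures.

46 km/h

Coriolis parameter at 62°S:
f = 2Ω sin φ = 2 × 7.29×10⁻⁵ × sin 62° = 1.29×10⁻⁴ s⁻¹
Pressure gradient: |∂P/∂n| = 1000 Pa / 628000 m = 1.59×10⁻³ Pa/m
Geostrophic balance (pressure-gradient force = Coriolis force):
V_g = (1/(fρ)) |∂P/∂n| = 1.59×10⁻³ / (1.29×10⁻⁴ × 0.962) = 12.9 m/s
Converting: 12.9 m/s × 3.6 = 46 km/h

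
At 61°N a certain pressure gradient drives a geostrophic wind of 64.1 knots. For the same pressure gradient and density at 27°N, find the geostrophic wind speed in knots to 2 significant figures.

With the same pressure gradient and density, V_g ∝ 1/f ∝ 1/sin φ.
V₂ = V₁ · sin φ₁ / sin φ₂ = 64.1 × sin 61° / sin 27°
V₂ = 64.1 × 0.8746/0.4540 = 120 knots

120 knots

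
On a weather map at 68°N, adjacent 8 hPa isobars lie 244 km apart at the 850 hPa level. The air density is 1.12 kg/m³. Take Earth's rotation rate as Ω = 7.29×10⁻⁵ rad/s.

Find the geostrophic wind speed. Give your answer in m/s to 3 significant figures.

21.7 m/s

Coriolis parameter at 68°N:
f = 2Ω sin φ = 2 × 7.29×10⁻⁵ × sin 68° = 1.35×10⁻⁴ s⁻¹
Pressure gradient: |∂P/∂n| = 800 Pa / 244000 m = 3.28×10⁻³ Pa/m
Geostrophic balance (pressure-gradient force = Coriolis force):
V_g = (1/(fρ)) |∂P/∂n| = 3.28×10⁻³ / (1.35×10⁻⁴ × 1.12) = 21.7 m/s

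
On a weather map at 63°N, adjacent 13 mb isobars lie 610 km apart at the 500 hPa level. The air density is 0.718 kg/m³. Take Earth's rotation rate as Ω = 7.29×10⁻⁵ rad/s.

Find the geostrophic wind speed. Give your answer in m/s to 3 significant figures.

22.8 m/s

Coriolis parameter at 63°N:
f = 2Ω sin φ = 2 × 7.29×10⁻⁵ × sin 63° = 1.30×10⁻⁴ s⁻¹
Pressure gradient: |∂P/∂n| = 1300 Pa / 610000 m = 2.13×10⁻³ Pa/m
Geostrophic balance (pressure-gradient force = Coriolis force):
V_g = (1/(fρ)) |∂P/∂n| = 2.13×10⁻³ / (1.30×10⁻⁴ × 0.718) = 22.8 m/s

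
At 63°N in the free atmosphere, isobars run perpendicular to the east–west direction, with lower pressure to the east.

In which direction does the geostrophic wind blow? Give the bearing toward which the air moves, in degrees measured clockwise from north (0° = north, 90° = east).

180°

The pressure-gradient force points toward the east (bearing 090°).
Geostrophic balance: in the Northern Hemisphere the Coriolis force deflects motion to the right, so the geostrophic wind blows 90° to the right of the pressure-gradient force (low pressure on the left).
Rotating 090° by 90° clockwise gives 180° — the wind blows toward the south.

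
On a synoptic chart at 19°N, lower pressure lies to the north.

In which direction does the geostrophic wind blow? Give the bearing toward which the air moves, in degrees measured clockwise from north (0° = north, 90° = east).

The pressure-gradient force points toward the north (bearing 000°).
Geostrophic balance: in the Northern Hemisphere the Coriolis force deflects motion to the right, so the geostrophic wind blows 90° to the right of the pressure-gradient force (low pressure on the left).
Rotating 000° by 90° clockwise gives 090° — the wind blows toward the east.

090°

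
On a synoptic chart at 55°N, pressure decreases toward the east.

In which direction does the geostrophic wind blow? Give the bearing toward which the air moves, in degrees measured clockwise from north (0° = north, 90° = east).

180°

The pressure-gradient force points toward the east (bearing 090°).
Geostrophic balance: in the Northern Hemisphere the Coriolis force deflects motion to the right, so the geostrophic wind blows 90° to the right of the pressure-gradient force (low pressure on the left).
Rotating 090° by 90° clockwise gives 180° — the wind blows toward the south.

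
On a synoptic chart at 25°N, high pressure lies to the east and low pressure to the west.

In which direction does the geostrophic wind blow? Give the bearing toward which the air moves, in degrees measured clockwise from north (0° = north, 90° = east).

000°

The pressure-gradient force points toward the west (bearing 270°).
Geostrophic balance: in the Northern Hemisphere the Coriolis force deflects motion to the right, so the geostrophic wind blows 90° to the right of the pressure-gradient force (low pressure on the left).
Rotating 270° by 90° clockwise gives 000° — the wind blows toward the north.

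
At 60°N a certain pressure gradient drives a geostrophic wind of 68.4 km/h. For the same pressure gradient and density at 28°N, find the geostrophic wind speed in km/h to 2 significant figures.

With the same pressure gradient and density, V_g ∝ 1/f ∝ 1/sin φ.
V₂ = V₁ · sin φ₁ / sin φ₂ = 68.4 × sin 60° / sin 28°
V₂ = 68.4 × 0.8660/0.4695 = 130 km/h

130 km/h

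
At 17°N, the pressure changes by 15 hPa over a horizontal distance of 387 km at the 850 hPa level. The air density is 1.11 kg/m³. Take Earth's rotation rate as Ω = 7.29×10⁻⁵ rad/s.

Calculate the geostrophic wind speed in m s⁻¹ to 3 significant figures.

Coriolis parameter at 17°N:
f = 2Ω sin φ = 2 × 7.29×10⁻⁵ × sin 17° = 4.26×10⁻⁵ s⁻¹
Pressure gradient: |∂P/∂n| = 1500 Pa / 387000 m = 3.88×10⁻³ Pa/m
Geostrophic balance (pressure-gradient force = Coriolis force):
V_g = (1/(fρ)) |∂P/∂n| = 3.88×10⁻³ / (4.26×10⁻⁵ × 1.11) = 81.9 m/s

81.9 m s⁻¹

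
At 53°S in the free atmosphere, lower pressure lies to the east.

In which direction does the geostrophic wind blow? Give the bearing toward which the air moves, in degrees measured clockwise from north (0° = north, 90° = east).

000°

The pressure-gradient force points toward the east (bearing 090°).
Geostrophic balance: in the Southern Hemisphere the Coriolis force deflects motion to the left, so the geostrophic wind blows 90° to the left of the pressure-gradient force (low pressure on the right).
Rotating 090° by 90° counterclockwise gives 000° — the wind blows toward the north.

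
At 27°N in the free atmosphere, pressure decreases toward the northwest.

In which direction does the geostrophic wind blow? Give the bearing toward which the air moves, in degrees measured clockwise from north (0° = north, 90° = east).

045°

The pressure-gradient force points toward the northwest (bearing 315°).
Geostrophic balance: in the Northern Hemisphere the Coriolis force deflects motion to the right, so the geostrophic wind blows 90° to the right of the pressure-gradient force (low pressure on the left).
Rotating 315° by 90° clockwise gives 045° — the wind blows toward the northeast.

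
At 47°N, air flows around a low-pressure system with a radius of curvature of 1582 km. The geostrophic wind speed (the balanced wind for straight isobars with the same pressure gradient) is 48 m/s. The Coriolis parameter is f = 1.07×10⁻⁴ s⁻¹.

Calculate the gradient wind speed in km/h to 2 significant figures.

140 km/h

Around a low, centrifugal force acts outward with Coriolis, so pressure-gradient force balances both:
(1/ρ)|∂P/∂n| = fV + V²/R  →  V² + fR·V − fR·V_g = 0
With fR = 1.07×10⁻⁴ × 1582×10³ m = 169 m/s:
V = [−fR + √((fR)² + 4 fR V_g)]/2 = [−169 + √(169² + 4×169×48)]/2 = 39 m/s
Subgeostrophic (V < V_g = 48 m/s), as expected around a low.
Converting: 39 m/s × 3.6 = 140 km/h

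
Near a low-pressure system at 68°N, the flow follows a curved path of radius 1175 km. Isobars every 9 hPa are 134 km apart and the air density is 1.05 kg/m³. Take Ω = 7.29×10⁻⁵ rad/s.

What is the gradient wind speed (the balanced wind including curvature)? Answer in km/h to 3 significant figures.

Coriolis parameter at 68°N:
f = 2Ω sin φ = 2 × 7.29×10⁻⁵ × sin 68° = 1.35×10⁻⁴ s⁻¹
Pressure gradient: |∂P/∂n| = 900 Pa / 134000 m = 6.72×10⁻³ Pa/m
Geostrophic speed: V_g = |∂P/∂n|/(fρ) = 6.72×10⁻³/(1.35×10⁻⁴ × 1.05) = 47.3 m/s
Around a low, centrifugal force acts outward with Coriolis, so pressure-gradient force balances both:
(1/ρ)|∂P/∂n| = fV + V²/R  →  V² + fR·V − fR·V_g = 0
With fR = 1.35×10⁻⁴ × 1175×10³ m = 159 m/s:
V = [−fR + √((fR)² + 4 fR V_g)]/2 = [−159 + √(159² + 4×159×47.3)]/2 = 38.2 m/s
Subgeostrophic (V < V_g = 47.3 m/s), as expected around a low.
Converting: 38.2 m/s × 3.6 = 137 km/h

137 km/h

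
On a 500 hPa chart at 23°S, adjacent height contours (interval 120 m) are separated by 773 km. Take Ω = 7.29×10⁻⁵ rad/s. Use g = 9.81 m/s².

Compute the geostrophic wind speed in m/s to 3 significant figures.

Coriolis parameter at 23°S:
f = 2Ω sin φ = 2 × 7.29×10⁻⁵ × sin 23° = 5.70×10⁻⁵ s⁻¹
Height gradient: |∂Z/∂n| = 120 m / 773000 m = 1.55×10⁻⁴
On a pressure surface, geostrophic balance gives V_g = (g/f)|∂Z/∂n|:
V_g = 9.81 × 1.55×10⁻⁴ / 5.70×10⁻⁵ = 26.7 m/s

26.7 m/s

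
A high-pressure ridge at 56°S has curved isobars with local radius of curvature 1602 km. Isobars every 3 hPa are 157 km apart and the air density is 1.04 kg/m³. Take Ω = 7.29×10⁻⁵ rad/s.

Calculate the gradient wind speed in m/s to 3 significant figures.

16.6 m/s

Coriolis parameter at 56°S:
f = 2Ω sin φ = 2 × 7.29×10⁻⁵ × sin 56° = 1.21×10⁻⁴ s⁻¹
Pressure gradient: |∂P/∂n| = 300 Pa / 157000 m = 1.91×10⁻³ Pa/m
Geostrophic speed: V_g = |∂P/∂n|/(fρ) = 1.91×10⁻³/(1.21×10⁻⁴ × 1.04) = 15.2 m/s
Around a high, pressure-gradient force acts outward with centrifugal, so Coriolis balances both:
fV = (1/ρ)|∂P/∂n| + V²/R  →  V² − fR·V + fR·V_g = 0
With fR = 1.21×10⁻⁴ × 1602×10³ m = 194 m/s:
V = [fR − √((fR)² − 4 fR V_g)]/2 = [194 − √(194² − 4×194×15.2)]/2 = 16.6 m/s
Supergeostrophic (V > V_g = 15.2 m/s), as expected around a high.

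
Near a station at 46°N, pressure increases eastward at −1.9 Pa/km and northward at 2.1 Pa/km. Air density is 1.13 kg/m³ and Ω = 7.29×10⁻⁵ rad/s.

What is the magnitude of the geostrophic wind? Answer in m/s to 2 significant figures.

Coriolis parameter at 46°N:
f = 2Ω sin φ = 2 × 7.29×10⁻⁵ × sin 46° = 1.05×10⁻⁴ s⁻¹
Component geostrophic relations (x east, y north):
u_g = −(1/(fρ)) ∂P/∂y,  v_g = (1/(fρ)) ∂P/∂x
u_g = −(2.1×10⁻³)/(1.05×10⁻⁴ × 1.13) = −17.7 m/s;  v_g = (−1.9×10⁻³)/(1.05×10⁻⁴ × 1.13) = −16.0 m/s
|V_g| = √(u_g² + v_g²) = 23.9 m/s

24 m/s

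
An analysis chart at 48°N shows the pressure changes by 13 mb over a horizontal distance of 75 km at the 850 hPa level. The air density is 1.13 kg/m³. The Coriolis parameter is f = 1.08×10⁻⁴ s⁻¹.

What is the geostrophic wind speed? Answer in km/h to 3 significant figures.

Pressure gradient: |∂P/∂n| = 1300 Pa / 75000 m = 1.73×10⁻² Pa/m
Geostrophic balance (pressure-gradient force = Coriolis force):
V_g = (1/(fρ)) |∂P/∂n| = 1.73×10⁻² / (1.08×10⁻⁴ × 1.13) = 142 m/s
Converting: 142 m/s × 3.6 = 511 km/h

511 km/h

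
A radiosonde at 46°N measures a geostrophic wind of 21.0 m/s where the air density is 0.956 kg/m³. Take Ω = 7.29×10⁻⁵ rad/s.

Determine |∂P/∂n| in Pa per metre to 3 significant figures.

Coriolis parameter at 46°N:
f = 2Ω sin φ = 2 × 7.29×10⁻⁵ × sin 46° = 1.05×10⁻⁴ s⁻¹
Geostrophic balance rearranged: |∂P/∂n| = f ρ V_g
|∂P/∂n| = 1.05×10⁻⁴ × 0.956 × 21.0 = 2.11×10⁻³ Pa/m

2.11×10⁻³ Pa/m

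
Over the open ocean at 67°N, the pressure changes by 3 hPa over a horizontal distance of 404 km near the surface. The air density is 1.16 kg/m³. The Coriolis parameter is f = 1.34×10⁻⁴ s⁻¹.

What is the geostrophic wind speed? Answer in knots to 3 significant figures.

9.29 knots

Pressure gradient: |∂P/∂n| = 300 Pa / 404000 m = 7.43×10⁻⁴ Pa/m
Geostrophic balance (pressure-gradient force = Coriolis force):
V_g = (1/(fρ)) |∂P/∂n| = 7.43×10⁻⁴ / (1.34×10⁻⁴ × 1.16) = 4.78 m/s
Converting: 4.78 m/s × 1.944 = 9.29 knots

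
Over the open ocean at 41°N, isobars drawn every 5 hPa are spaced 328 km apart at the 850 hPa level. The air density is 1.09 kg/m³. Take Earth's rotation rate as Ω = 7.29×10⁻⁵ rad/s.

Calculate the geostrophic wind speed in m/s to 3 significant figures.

14.6 m/s

Coriolis parameter at 41°N:
f = 2Ω sin φ = 2 × 7.29×10⁻⁵ × sin 41° = 9.57×10⁻⁵ s⁻¹
Pressure gradient: |∂P/∂n| = 500 Pa / 328000 m = 1.52×10⁻³ Pa/m
Geostrophic balance (pressure-gradient force = Coriolis force):
V_g = (1/(fρ)) |∂P/∂n| = 1.52×10⁻³ / (9.57×10⁻⁵ × 1.09) = 14.6 m/s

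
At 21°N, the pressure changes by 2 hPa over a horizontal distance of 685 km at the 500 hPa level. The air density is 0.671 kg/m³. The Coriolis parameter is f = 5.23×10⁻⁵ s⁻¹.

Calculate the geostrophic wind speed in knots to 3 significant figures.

Pressure gradient: |∂P/∂n| = 200 Pa / 685000 m = 2.92×10⁻⁴ Pa/m
Geostrophic balance (pressure-gradient force = Coriolis force):
V_g = (1/(fρ)) |∂P/∂n| = 2.92×10⁻⁴ / (5.23×10⁻⁵ × 0.671) = 8.32 m/s
Converting: 8.32 m/s × 1.944 = 16.2 knots

16.2 knots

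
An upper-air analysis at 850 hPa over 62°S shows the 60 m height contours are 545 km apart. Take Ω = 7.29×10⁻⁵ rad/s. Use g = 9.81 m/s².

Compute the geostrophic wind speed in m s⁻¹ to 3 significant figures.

8.39 m s⁻¹

Coriolis parameter at 62°S:
f = 2Ω sin φ = 2 × 7.29×10⁻⁵ × sin 62° = 1.29×10⁻⁴ s⁻¹
Height gradient: |∂Z/∂n| = 60 m / 545000 m = 1.10×10⁻⁴
On a pressure surface, geostrophic balance gives V_g = (g/f)|∂Z/∂n|:
V_g = 9.81 × 1.10×10⁻⁴ / 1.29×10⁻⁴ = 8.39 m/s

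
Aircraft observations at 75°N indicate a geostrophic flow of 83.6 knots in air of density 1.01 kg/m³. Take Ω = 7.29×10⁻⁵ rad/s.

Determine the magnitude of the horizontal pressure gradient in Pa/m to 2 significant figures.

6.1×10⁻³ Pa/m

Coriolis parameter at 75°N:
f = 2Ω sin φ = 2 × 7.29×10⁻⁵ × sin 75° = 1.41×10⁻⁴ s⁻¹
Wind speed in SI: 83.6 knots = 43.0 m/s
Geostrophic balance rearranged: |∂P/∂n| = f ρ V_g
|∂P/∂n| = 1.41×10⁻⁴ × 1.01 × 43.0 = 6.12×10⁻³ Pa/m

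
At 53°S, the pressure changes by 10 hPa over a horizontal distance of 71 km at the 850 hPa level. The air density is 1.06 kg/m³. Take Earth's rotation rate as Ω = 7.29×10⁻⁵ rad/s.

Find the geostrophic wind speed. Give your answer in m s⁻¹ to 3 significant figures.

114 m s⁻¹

Coriolis parameter at 53°S:
f = 2Ω sin φ = 2 × 7.29×10⁻⁵ × sin 53° = 1.16×10⁻⁴ s⁻¹
Pressure gradient: |∂P/∂n| = 1000 Pa / 71000 m = 1.41×10⁻² Pa/m
Geostrophic balance (pressure-gradient force = Coriolis force):
V_g = (1/(fρ)) |∂P/∂n| = 1.41×10⁻² / (1.16×10⁻⁴ × 1.06) = 114 m/s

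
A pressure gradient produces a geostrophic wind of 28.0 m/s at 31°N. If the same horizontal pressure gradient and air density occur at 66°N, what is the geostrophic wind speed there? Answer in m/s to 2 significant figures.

16 m/s

With the same pressure gradient and density, V_g ∝ 1/f ∝ 1/sin φ.
V₂ = V₁ · sin φ₁ / sin φ₂ = 28.0 × sin 31° / sin 66°
V₂ = 28.0 × 0.5150/0.9135 = 16 m/s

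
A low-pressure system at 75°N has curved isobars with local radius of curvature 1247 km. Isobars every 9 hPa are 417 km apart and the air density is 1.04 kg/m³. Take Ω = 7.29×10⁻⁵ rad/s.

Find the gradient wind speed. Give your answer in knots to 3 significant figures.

Coriolis parameter at 75°N:
f = 2Ω sin φ = 2 × 7.29×10⁻⁵ × sin 75° = 1.41×10⁻⁴ s⁻¹
Pressure gradient: |∂P/∂n| = 900 Pa / 417000 m = 2.16×10⁻³ Pa/m
Geostrophic speed: V_g = |∂P/∂n|/(fρ) = 2.16×10⁻³/(1.41×10⁻⁴ × 1.04) = 14.7 m/s
Around a low, centrifugal force acts outward with Coriolis, so pressure-gradient force balances both:
(1/ρ)|∂P/∂n| = fV + V²/R  →  V² + fR·V − fR·V_g = 0
With fR = 1.41×10⁻⁴ × 1247×10³ m = 176 m/s:
V = [−fR + √((fR)² + 4 fR V_g)]/2 = [−176 + √(176² + 4×176×14.7)]/2 = 13.7 m/s
Subgeostrophic (V < V_g = 14.7 m/s), as expected around a low.
Converting: 13.7 m/s × 1.944 = 26.6 knots

26.6 knots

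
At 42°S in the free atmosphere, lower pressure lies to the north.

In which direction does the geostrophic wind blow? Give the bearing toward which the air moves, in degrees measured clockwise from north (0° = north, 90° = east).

270°

The pressure-gradient force points toward the north (bearing 000°).
Geostrophic balance: in the Southern Hemisphere the Coriolis force deflects motion to the left, so the geostrophic wind blows 90° to the left of the pressure-gradient force (low pressure on the right).
Rotating 000° by 90° counterclockwise gives 270° — the wind blows toward the west.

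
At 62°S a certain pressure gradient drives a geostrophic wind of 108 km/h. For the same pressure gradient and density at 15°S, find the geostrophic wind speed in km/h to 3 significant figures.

368 km/h

With the same pressure gradient and density, V_g ∝ 1/f ∝ 1/sin φ.
V₂ = V₁ · sin φ₁ / sin φ₂ = 108 × sin 62° / sin 15°
V₂ = 108 × 0.8829/0.2588 = 368 km/h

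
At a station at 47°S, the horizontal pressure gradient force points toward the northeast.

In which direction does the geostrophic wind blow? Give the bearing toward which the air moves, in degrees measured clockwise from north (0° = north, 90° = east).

315°

The pressure-gradient force points toward the northeast (bearing 045°).
Geostrophic balance: in the Southern Hemisphere the Coriolis force deflects motion to the left, so the geostrophic wind blows 90° to the left of the pressure-gradient force (low pressure on the right).
Rotating 045° by 90° counterclockwise gives 315° — the wind blows toward the northwest.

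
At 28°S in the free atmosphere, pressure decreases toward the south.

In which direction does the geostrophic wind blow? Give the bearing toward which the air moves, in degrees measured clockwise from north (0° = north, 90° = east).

090°

The pressure-gradient force points toward the south (bearing 180°).
Geostrophic balance: in the Southern Hemisphere the Coriolis force deflects motion to the left, so the geostrophic wind blows 90° to the left of the pressure-gradient force (low pressure on the right).
Rotating 180° by 90° counterclockwise gives 090° — the wind blows toward the east.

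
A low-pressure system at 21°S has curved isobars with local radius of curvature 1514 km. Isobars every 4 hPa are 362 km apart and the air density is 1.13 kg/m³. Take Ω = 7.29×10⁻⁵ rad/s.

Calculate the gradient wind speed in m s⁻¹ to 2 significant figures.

16 m s⁻¹

Coriolis parameter at 21°S:
f = 2Ω sin φ = 2 × 7.29×10⁻⁵ × sin 21° = 5.23×10⁻⁵ s⁻¹
Pressure gradient: |∂P/∂n| = 400 Pa / 362000 m = 1.10×10⁻³ Pa/m
Geostrophic speed: V_g = |∂P/∂n|/(fρ) = 1.10×10⁻³/(5.23×10⁻⁵ × 1.13) = 18.7 m/s
Around a low, centrifugal force acts outward with Coriolis, so pressure-gradient force balances both:
(1/ρ)|∂P/∂n| = fV + V²/R  →  V² + fR·V − fR·V_g = 0
With fR = 5.23×10⁻⁵ × 1514×10³ m = 79.1 m/s:
V = [−fR + √((fR)² + 4 fR V_g)]/2 = [−79.1 + √(79.1² + 4×79.1×18.7)]/2 = 15.6 m/s
Subgeostrophic (V < V_g = 18.7 m/s), as expected around a low.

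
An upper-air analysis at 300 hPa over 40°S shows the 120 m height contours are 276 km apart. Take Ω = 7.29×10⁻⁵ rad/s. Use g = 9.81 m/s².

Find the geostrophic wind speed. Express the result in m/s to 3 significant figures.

45.5 m/s

Coriolis parameter at 40°S:
f = 2Ω sin φ = 2 × 7.29×10⁻⁵ × sin 40° = 9.37×10⁻⁵ s⁻¹
Height gradient: |∂Z/∂n| = 120 m / 276000 m = 4.35×10⁻⁴
On a pressure surface, geostrophic balance gives V_g = (g/f)|∂Z/∂n|:
V_g = 9.81 × 4.35×10⁻⁴ / 9.37×10⁻⁵ = 45.5 m/s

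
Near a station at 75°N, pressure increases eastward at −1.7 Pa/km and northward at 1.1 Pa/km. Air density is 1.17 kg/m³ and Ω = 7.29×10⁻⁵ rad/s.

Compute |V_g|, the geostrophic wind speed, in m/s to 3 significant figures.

12.3 m/s

Coriolis parameter at 75°N:
f = 2Ω sin φ = 2 × 7.29×10⁻⁵ × sin 75° = 1.41×10⁻⁴ s⁻¹
Component geostrophic relations (x east, y north):
u_g = −(1/(fρ)) ∂P/∂y,  v_g = (1/(fρ)) ∂P/∂x
u_g = −(1.1×10⁻³)/(1.41×10⁻⁴ × 1.17) = −6.68 m/s;  v_g = (−1.7×10⁻³)/(1.41×10⁻⁴ × 1.17) = −10.3 m/s
|V_g| = √(u_g² + v_g²) = 12.3 m/s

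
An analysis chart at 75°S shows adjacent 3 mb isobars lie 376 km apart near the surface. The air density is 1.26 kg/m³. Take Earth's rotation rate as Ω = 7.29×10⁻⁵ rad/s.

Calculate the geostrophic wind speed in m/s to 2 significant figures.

4.5 m/s

Coriolis parameter at 75°S:
f = 2Ω sin φ = 2 × 7.29×10⁻⁵ × sin 75° = 1.41×10⁻⁴ s⁻¹
Pressure gradient: |∂P/∂n| = 300 Pa / 376000 m = 7.98×10⁻⁴ Pa/m
Geostrophic balance (pressure-gradient force = Coriolis force):
V_g = (1/(fρ)) |∂P/∂n| = 7.98×10⁻⁴ / (1.41×10⁻⁴ × 1.26) = 4.50 m/s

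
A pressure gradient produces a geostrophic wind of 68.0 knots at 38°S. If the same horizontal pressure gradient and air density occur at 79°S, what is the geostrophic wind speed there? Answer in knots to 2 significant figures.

With the same pressure gradient and density, V_g ∝ 1/f ∝ 1/sin φ.
V₂ = V₁ · sin φ₁ / sin φ₂ = 68.0 × sin 38° / sin 79°
V₂ = 68.0 × 0.6157/0.9816 = 43 knots

43 knots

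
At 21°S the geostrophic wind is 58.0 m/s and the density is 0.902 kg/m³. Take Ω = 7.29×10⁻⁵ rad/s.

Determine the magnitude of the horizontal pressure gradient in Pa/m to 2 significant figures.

2.7×10⁻³ Pa/m

Coriolis parameter at 21°S:
f = 2Ω sin φ = 2 × 7.29×10⁻⁵ × sin 21° = 5.23×10⁻⁵ s⁻¹
Geostrophic balance rearranged: |∂P/∂n| = f ρ V_g
|∂P/∂n| = 5.23×10⁻⁵ × 0.902 × 58.0 = 2.73×10⁻³ Pa/m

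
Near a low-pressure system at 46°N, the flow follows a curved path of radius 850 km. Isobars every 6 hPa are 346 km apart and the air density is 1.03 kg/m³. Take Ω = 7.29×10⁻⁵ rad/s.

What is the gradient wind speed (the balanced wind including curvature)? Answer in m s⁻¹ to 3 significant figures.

Coriolis parameter at 46°N:
f = 2Ω sin φ = 2 × 7.29×10⁻⁵ × sin 46° = 1.05×10⁻⁴ s⁻¹
Pressure gradient: |∂P/∂n| = 600 Pa / 346000 m = 1.73×10⁻³ Pa/m
Geostrophic speed: V_g = |∂P/∂n|/(fρ) = 1.73×10⁻³/(1.05×10⁻⁴ × 1.03) = 16.1 m/s
Around a low, centrifugal force acts outward with Coriolis, so pressure-gradient force balances both:
(1/ρ)|∂P/∂n| = fV + V²/R  →  V² + fR·V − fR·V_g = 0
With fR = 1.05×10⁻⁴ × 850×10³ m = 89.1 m/s:
V = [−fR + √((fR)² + 4 fR V_g)]/2 = [−89.1 + √(89.1² + 4×89.1×16.1)]/2 = 13.9 m/s
Subgeostrophic (V < V_g = 16.1 m/s), as expected around a low.

13.9 m s⁻¹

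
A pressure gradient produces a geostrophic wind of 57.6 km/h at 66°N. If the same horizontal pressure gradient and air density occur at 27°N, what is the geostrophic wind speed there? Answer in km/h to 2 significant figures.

120 km/h

With the same pressure gradient and density, V_g ∝ 1/f ∝ 1/sin φ.
V₂ = V₁ · sin φ₁ / sin φ₂ = 57.6 × sin 66° / sin 27°
V₂ = 57.6 × 0.9135/0.4540 = 120 km/h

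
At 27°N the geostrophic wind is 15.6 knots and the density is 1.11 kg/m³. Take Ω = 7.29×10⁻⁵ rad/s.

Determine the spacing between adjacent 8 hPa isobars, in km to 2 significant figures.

Coriolis parameter at 27°N:
f = 2Ω sin φ = 2 × 7.29×10⁻⁵ × sin 27° = 6.62×10⁻⁵ s⁻¹
Wind speed in SI: 15.6 knots = 8.03 m/s
Geostrophic balance rearranged: |∂P/∂n| = f ρ V_g
|∂P/∂n| = 6.62×10⁻⁵ × 1.11 × 8.03 = 5.90×10⁻⁴ Pa/m
Isobar spacing: Δn = ΔP/|∂P/∂n| = 800 Pa / 5.90×10⁻⁴ Pa/m = 1356751 m ≈ 1400 km

1400 km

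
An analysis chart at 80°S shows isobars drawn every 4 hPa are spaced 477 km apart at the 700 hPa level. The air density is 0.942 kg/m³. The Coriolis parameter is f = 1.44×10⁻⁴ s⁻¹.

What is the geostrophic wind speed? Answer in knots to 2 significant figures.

Pressure gradient: |∂P/∂n| = 400 Pa / 477000 m = 8.39×10⁻⁴ Pa/m
Geostrophic balance (pressure-gradient force = Coriolis force):
V_g = (1/(fρ)) |∂P/∂n| = 8.39×10⁻⁴ / (1.44×10⁻⁴ × 0.942) = 6.18 m/s
Converting: 6.18 m/s × 1.944 = 12 knots

12 knots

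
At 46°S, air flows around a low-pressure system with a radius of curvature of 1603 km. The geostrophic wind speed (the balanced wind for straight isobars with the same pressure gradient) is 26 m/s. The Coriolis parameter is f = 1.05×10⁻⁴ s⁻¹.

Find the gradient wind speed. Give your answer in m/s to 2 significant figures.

Around a low, centrifugal force acts outward with Coriolis, so pressure-gradient force balances both:
(1/ρ)|∂P/∂n| = fV + V²/R  →  V² + fR·V − fR·V_g = 0
With fR = 1.05×10⁻⁴ × 1603×10³ m = 168 m/s:
V = [−fR + √((fR)² + 4 fR V_g)]/2 = [−168 + √(168² + 4×168×26)]/2 = 22.9 m/s
Subgeostrophic (V < V_g = 26 m/s), as expected around a low.

23 m/s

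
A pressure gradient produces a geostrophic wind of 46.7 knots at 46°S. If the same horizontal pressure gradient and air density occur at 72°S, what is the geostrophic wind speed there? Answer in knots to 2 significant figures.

With the same pressure gradient and density, V_g ∝ 1/f ∝ 1/sin φ.
V₂ = V₁ · sin φ₁ / sin φ₂ = 46.7 × sin 46° / sin 72°
V₂ = 46.7 × 0.7193/0.9511 = 35 knots

35 knots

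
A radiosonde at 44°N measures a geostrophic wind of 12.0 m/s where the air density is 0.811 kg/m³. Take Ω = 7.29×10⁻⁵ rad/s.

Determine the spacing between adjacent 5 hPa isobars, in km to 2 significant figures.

Coriolis parameter at 44°N:
f = 2Ω sin φ = 2 × 7.29×10⁻⁵ × sin 44° = 1.01×10⁻⁴ s⁻¹
Geostrophic balance rearranged: |∂P/∂n| = f ρ V_g
|∂P/∂n| = 1.01×10⁻⁴ × 0.811 × 12.0 = 9.86×10⁻⁴ Pa/m
Isobar spacing: Δn = ΔP/|∂P/∂n| = 500 Pa / 9.86×10⁻⁴ Pa/m = 507270 m ≈ 510 km

510 km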